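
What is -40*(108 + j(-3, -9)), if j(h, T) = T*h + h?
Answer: -5280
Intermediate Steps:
j(h, T) = h + T*h
-40*(108 + j(-3, -9)) = -40*(108 - 3*(1 - 9)) = -40*(108 - 3*(-8)) = -40*(108 + 24) = -40*132 = -5280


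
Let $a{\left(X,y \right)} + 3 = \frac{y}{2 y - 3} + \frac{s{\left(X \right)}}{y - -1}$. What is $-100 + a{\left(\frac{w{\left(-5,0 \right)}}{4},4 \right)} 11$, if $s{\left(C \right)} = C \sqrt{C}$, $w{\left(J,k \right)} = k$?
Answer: $- \frac{621}{5} \approx -124.2$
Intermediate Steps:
$s{\left(C \right)} = C^{\frac{3}{2}}$
$a{\left(X,y \right)} = -3 + \frac{y}{-3 + 2 y} + \frac{X^{\frac{3}{2}}}{1 + y}$ ($a{\left(X,y \right)} = -3 + \left(\frac{y}{2 y - 3} + \frac{X^{\frac{3}{2}}}{y - -1}\right) = -3 + \left(\frac{y}{-3 + 2 y} + \frac{X^{\frac{3}{2}}}{y + 1}\right) = -3 + \left(\frac{y}{-3 + 2 y} + \frac{X^{\frac{3}{2}}}{1 + y}\right) = -3 + \frac{y}{-3 + 2 y} + \frac{X^{\frac{3}{2}}}{1 + y}$)
$-100 + a{\left(\frac{w{\left(-5,0 \right)}}{4},4 \right)} 11 = -100 + \frac{-9 - 16 + 3 \left(\frac{0}{4}\right)^{\frac{3}{2}} + 5 \cdot 4^{2} - 8 \left(\frac{0}{4}\right)^{\frac{3}{2}}}{3 + 4 - 2 \cdot 4^{2}} \cdot 11 = -100 + \frac{-9 - 16 + 3 \left(0 \cdot \frac{1}{4}\right)^{\frac{3}{2}} + 5 \cdot 16 - 8 \left(0 \cdot \frac{1}{4}\right)^{\frac{3}{2}}}{3 + 4 - 32} \cdot 11 = -100 + \frac{-9 - 16 + 3 \cdot 0^{\frac{3}{2}} + 80 - 8 \cdot 0^{\frac{3}{2}}}{3 + 4 - 32} \cdot 11 = -100 + \frac{-9 - 16 + 3 \cdot 0 + 80 - 8 \cdot 0}{-25} \cdot 11 = -100 + - \frac{-9 - 16 + 0 + 80 + 0}{25} \cdot 11 = -100 + \left(- \frac{1}{25}\right) 55 \cdot 11 = -100 - \frac{121}{5} = - \frac{621}{5}$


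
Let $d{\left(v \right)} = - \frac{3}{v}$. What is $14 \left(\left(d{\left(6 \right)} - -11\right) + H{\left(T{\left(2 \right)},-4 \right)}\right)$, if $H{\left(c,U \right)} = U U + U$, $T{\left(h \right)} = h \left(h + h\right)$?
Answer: $315$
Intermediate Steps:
$T{\left(h \right)} = 2 h^{2}$ ($T{\left(h \right)} = h 2 h = 2 h^{2}$)
$H{\left(c,U \right)} = U + U^{2}$ ($H{\left(c,U \right)} = U^{2} + U = U + U^{2}$)
$14 \left(\left(d{\left(6 \right)} - -11\right) + H{\left(T{\left(2 \right)},-4 \right)}\right) = 14 \left(\left(- \frac{3}{6} - -11\right) - 4 \left(1 - 4\right)\right) = 14 \left(\left(\left(-3\right) \frac{1}{6} + 11\right) - -12\right) = 14 \left(\left(- \frac{1}{2} + 11\right) + 12\right) = 14 \left(\frac{21}{2} + 12\right) = 14 \cdot \frac{45}{2} = 315$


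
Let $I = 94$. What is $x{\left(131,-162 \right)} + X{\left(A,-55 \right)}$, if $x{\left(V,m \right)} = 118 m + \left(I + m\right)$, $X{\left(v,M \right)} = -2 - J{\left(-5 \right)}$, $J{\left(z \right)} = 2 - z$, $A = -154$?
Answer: $-19193$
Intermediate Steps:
$X{\left(v,M \right)} = -9$ ($X{\left(v,M \right)} = -2 - \left(2 - -5\right) = -2 - \left(2 + 5\right) = -2 - 7 = -9$)
$x{\left(V,m \right)} = 94 + 119 m$ ($x{\left(V,m \right)} = 118 m + \left(94 + m\right) = 94 + 119 m$)
$x{\left(131,-162 \right)} + X{\left(A,-55 \right)} = \left(94 + 119 \left(-162\right)\right) - 9 = \left(94 - 19278\right) - 9 = -19184 - 9 = -19193$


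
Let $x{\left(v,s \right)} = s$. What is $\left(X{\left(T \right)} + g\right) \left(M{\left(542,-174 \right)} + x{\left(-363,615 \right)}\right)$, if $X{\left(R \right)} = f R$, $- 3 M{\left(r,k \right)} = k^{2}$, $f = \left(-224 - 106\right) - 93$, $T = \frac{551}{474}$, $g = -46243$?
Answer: $\frac{69978973545}{158} \approx 4.4291 \cdot 10^{8}$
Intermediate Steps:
$T = \frac{551}{474}$ ($T = 551 \cdot \frac{1}{474} = \frac{551}{474} \approx 1.1624$)
$f = -423$ ($f = -330 - 93 = -423$)
$M{\left(r,k \right)} = - \frac{k^{2}}{3}$
$X{\left(R \right)} = - 423 R$
$\left(X{\left(T \right)} + g\right) \left(M{\left(542,-174 \right)} + x{\left(-363,615 \right)}\right) = \left(\left(-423\right) \frac{551}{474} - 46243\right) \left(- \frac{\left(-174\right)^{2}}{3} + 615\right) = \left(- \frac{77691}{158} - 46243\right) \left(\left(- \frac{1}{3}\right) 30276 + 615\right) = - \frac{7384085 \left(-10092 + 615\right)}{158} = \left(- \frac{7384085}{158}\right) \left(-9477\right) = \frac{69978973545}{158}$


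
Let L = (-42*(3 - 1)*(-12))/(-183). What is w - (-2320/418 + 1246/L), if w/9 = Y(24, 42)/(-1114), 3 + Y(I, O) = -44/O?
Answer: 4533230939/19557384 ≈ 231.79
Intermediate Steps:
Y(I, O) = -3 - 44/O
w = 255/7798 (w = 9*((-3 - 44/42)/(-1114)) = 9*((-3 - 44*1/42)*(-1/1114)) = 9*((-3 - 22/21)*(-1/1114)) = 9*(-85/21*(-1/1114)) = 9*(85/23394) = 255/7798 ≈ 0.032701)
L = -336/61 (L = (-42*2*(-12))*(-1/183) = (-7*12*(-12))*(-1/183) = -84*(-12)*(-1/183) = 1008*(-1/183) = -336/61 ≈ -5.5082)
w - (-2320/418 + 1246/L) = 255/7798 - (-2320/418 + 1246/(-336/61)) = 255/7798 - (-2320*1/418 + 1246*(-61/336)) = 255/7798 - (-1160/209 - 5429/24) = 255/7798 - 1*(-1162501/5016) = 255/7798 + 1162501/5016 = 4533230939/19557384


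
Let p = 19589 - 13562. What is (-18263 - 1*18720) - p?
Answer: -43010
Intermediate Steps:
p = 6027
(-18263 - 1*18720) - p = (-18263 - 1*18720) - 1*6027 = (-18263 - 18720) - 6027 = -36983 - 6027 = -43010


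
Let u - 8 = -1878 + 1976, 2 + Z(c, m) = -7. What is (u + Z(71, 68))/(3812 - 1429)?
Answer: 97/2383 ≈ 0.040705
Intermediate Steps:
Z(c, m) = -9 (Z(c, m) = -2 - 7 = -9)
u = 106 (u = 8 + (-1878 + 1976) = 8 + 98 = 106)
(u + Z(71, 68))/(3812 - 1429) = (106 - 9)/(3812 - 1429) = 97/2383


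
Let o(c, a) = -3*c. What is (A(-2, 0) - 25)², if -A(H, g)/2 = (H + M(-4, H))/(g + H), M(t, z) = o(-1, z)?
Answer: 576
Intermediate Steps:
M(t, z) = 3 (M(t, z) = -3*(-1) = 3)
A(H, g) = -2*(3 + H)/(H + g) (A(H, g) = -2*(H + 3)/(g + H) = -2*(3 + H)/(H + g))
(A(-2, 0) - 25)² = (2*(-3 - 1*(-2))/(-2 + 0) - 25)² = (2*(-3 + 2)/(-2) - 25)² = (2*(-½)*(-1) - 25)² = (1 - 25)² = (-24)² = 576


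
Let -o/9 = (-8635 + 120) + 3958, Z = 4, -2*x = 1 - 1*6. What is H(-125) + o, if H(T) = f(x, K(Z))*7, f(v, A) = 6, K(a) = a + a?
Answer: 41055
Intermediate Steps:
x = 5/2 (x = -(1 - 1*6)/2 = -(1 - 6)/2 = -½*(-5) = 5/2 ≈ 2.5000)
K(a) = 2*a
H(T) = 42 (H(T) = 6*7 = 42)
o = 41013 (o = -9*((-8635 + 120) + 3958) = -9*(-8515 + 3958) = -9*(-4557) = 41013)
H(-125) + o = 42 + 41013 = 41055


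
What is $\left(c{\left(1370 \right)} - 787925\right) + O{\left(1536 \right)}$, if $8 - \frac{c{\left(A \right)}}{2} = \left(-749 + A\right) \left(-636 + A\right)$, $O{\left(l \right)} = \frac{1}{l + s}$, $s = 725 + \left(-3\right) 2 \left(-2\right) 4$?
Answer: $- \frac{3924230932}{2309} \approx -1.6995 \cdot 10^{6}$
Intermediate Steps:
$s = 773$ ($s = 725 + \left(-6\right) \left(-2\right) 4 = 725 + 12 \cdot 4 = 725 + 48 = 773$)
$O{\left(l \right)} = \frac{1}{773 + l}$ ($O{\left(l \right)} = \frac{1}{l + 773} = \frac{1}{773 + l}$)
$c{\left(A \right)} = 16 - 2 \left(-749 + A\right) \left(-636 + A\right)$
$\left(c{\left(1370 \right)} - 787925\right) + O{\left(1536 \right)} = \left(\left(-952712 - 2 \cdot 1370^{2} + 2770 \cdot 1370\right) - 787925\right) + \frac{1}{773 + 1536} = \left(\left(-952712 - 3753800 + 3794900\right) - 787925\right) + \frac{1}{2309} = \left(-911612 - 787925\right) + \frac{1}{2309} = -1699537 + \frac{1}{2309} = - \frac{3924230932}{2309}$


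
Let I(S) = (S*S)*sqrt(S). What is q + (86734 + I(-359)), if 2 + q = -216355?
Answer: -129623 + 128881*I*sqrt(359) ≈ -1.2962e+5 + 2.4419e+6*I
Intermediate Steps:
q = -216357 (q = -2 - 216355 = -216357)
I(S) = S**(5/2) (I(S) = S**2*sqrt(S) = S**(5/2))
q + (86734 + I(-359)) = -216357 + (86734 + (-359)**(5/2)) = -216357 + (86734 + 128881*I*sqrt(359)) = -129623 + 128881*I*sqrt(359)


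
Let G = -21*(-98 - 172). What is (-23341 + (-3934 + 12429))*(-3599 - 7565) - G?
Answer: 165735074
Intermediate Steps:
G = 5670 (G = -21*(-270) = 5670)
(-23341 + (-3934 + 12429))*(-3599 - 7565) - G = (-23341 + (-3934 + 12429))*(-3599 - 7565) - 1*5670 = (-23341 + 8495)*(-11164) - 5670 = -14846*(-11164) - 5670 = 165740744 - 5670 = 165735074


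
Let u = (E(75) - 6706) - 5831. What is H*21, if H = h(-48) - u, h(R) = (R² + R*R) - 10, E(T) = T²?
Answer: 241710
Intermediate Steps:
h(R) = -10 + 2*R² (h(R) = (R² + R²) - 10 = 2*R² - 10 = -10 + 2*R²)
u = -6912 (u = (75² - 6706) - 5831 = (5625 - 6706) - 5831 = -1081 - 5831 = -6912)
H = 11510 (H = (-10 + 2*(-48)²) - 1*(-6912) = (-10 + 2*2304) + 6912 = (-10 + 4608) + 6912 = 4598 + 6912 = 11510)
H*21 = 11510*21 = 241710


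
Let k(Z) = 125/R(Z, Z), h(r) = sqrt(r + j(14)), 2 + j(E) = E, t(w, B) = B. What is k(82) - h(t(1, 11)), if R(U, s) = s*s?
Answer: 125/6724 - sqrt(23) ≈ -4.7772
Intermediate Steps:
R(U, s) = s**2
j(E) = -2 + E
h(r) = sqrt(12 + r) (h(r) = sqrt(r + (-2 + 14)) = sqrt(r + 12) = sqrt(12 + r))
k(Z) = 125/Z**2 (k(Z) = 125/(Z**2) = 125/Z**2)
k(82) - h(t(1, 11)) = 125/82**2 - sqrt(12 + 11) = 125*(1/6724) - sqrt(23) = 125/6724 - sqrt(23)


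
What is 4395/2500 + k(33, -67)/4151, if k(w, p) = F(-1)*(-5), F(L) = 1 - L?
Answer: 3643729/2075500 ≈ 1.7556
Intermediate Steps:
k(w, p) = -10 (k(w, p) = (1 - 1*(-1))*(-5) = (1 + 1)*(-5) = 2*(-5) = -10)
4395/2500 + k(33, -67)/4151 = 4395/2500 - 10/4151 = 4395*(1/2500) - 10*1/4151 = 879/500 - 10/4151 = 3643729/2075500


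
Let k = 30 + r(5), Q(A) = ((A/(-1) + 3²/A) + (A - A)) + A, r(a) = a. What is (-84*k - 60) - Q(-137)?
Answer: -410991/137 ≈ -2999.9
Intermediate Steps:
Q(A) = 9/A (Q(A) = ((A*(-1) + 9/A) + 0) + A = ((-A + 9/A) + 0) + A = (-A + 9/A) + A = 9/A)
k = 35 (k = 30 + 5 = 35)
(-84*k - 60) - Q(-137) = (-84*35 - 60) - 9/(-137) = (-2940 - 60) - 9*(-1)/137 = -3000 - 1*(-9/137) = -3000 + 9/137 = -410991/137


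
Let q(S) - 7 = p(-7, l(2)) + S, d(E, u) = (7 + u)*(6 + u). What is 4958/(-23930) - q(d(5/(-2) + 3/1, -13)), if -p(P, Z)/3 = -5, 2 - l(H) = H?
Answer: -768239/11965 ≈ -64.207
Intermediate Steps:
l(H) = 2 - H
p(P, Z) = 15 (p(P, Z) = -3*(-5) = 15)
d(E, u) = (6 + u)*(7 + u)
q(S) = 22 + S (q(S) = 7 + (15 + S) = 22 + S)
4958/(-23930) - q(d(5/(-2) + 3/1, -13)) = 4958/(-23930) - (22 + (42 + (-13)² + 13*(-13))) = 4958*(-1/23930) - (22 + (42 + 169 - 169)) = -2479/11965 - (22 + 42) = -2479/11965 - 1*64 = -2479/11965 - 64 = -768239/11965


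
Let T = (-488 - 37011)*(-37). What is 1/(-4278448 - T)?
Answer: -1/5665911 ≈ -1.7649e-7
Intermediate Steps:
T = 1387463 (T = -37499*(-37) = 1387463)
1/(-4278448 - T) = 1/(-4278448 - 1*1387463) = 1/(-4278448 - 1387463) = 1/(-5665911) = -1/5665911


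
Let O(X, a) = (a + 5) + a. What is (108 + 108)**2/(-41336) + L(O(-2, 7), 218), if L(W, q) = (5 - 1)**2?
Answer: 76840/5167 ≈ 14.871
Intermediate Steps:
O(X, a) = 5 + 2*a (O(X, a) = (5 + a) + a = 5 + 2*a)
L(W, q) = 16 (L(W, q) = 4**2 = 16)
(108 + 108)**2/(-41336) + L(O(-2, 7), 218) = (108 + 108)**2/(-41336) + 16 = 216**2*(-1/41336) + 16 = 46656*(-1/41336) + 16 = -5832/5167 + 16 = 76840/5167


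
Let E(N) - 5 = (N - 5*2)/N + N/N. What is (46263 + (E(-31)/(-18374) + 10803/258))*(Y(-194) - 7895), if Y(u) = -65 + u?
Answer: -4623823608266214/12246271 ≈ -3.7757e+8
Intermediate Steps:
E(N) = 6 + (-10 + N)/N (E(N) = 5 + ((N - 5*2)/N + N/N) = 5 + ((N - 10)/N + 1) = 5 + ((-10 + N)/N + 1) = 5 + (1 + (-10 + N)/N) = 6 + (-10 + N)/N)
(46263 + (E(-31)/(-18374) + 10803/258))*(Y(-194) - 7895) = (46263 + ((7 - 10/(-31))/(-18374) + 10803/258))*((-65 - 194) - 7895) = (46263 + ((7 - 10*(-1/31))*(-1/18374) + 10803*(1/258)))*(-259 - 7895) = (46263 + ((7 + 10/31)*(-1/18374) + 3601/86))*(-8154) = (46263 + ((227/31)*(-1/18374) + 3601/86))*(-8154) = (46263 + (-227/569594 + 3601/86))*(-8154) = (46263 + 512772118/12246271)*(-8154) = (567062007391/12246271)*(-8154) = -4623823608266214/12246271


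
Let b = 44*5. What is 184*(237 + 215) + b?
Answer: 83388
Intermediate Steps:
b = 220
184*(237 + 215) + b = 184*(237 + 215) + 220 = 184*452 + 220 = 83168 + 220 = 83388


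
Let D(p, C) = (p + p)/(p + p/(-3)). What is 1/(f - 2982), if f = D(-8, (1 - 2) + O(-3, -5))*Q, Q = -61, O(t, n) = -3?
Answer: -1/3165 ≈ -0.00031596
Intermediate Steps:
D(p, C) = 3 (D(p, C) = (2*p)/(p + p*(-⅓)) = (2*p)/(p - p/3) = (2*p)/((2*p/3)) = (2*p)*(3/(2*p)) = 3)
f = -183 (f = 3*(-61) = -183)
1/(f - 2982) = 1/(-183 - 2982) = 1/(-3165) = -1/3165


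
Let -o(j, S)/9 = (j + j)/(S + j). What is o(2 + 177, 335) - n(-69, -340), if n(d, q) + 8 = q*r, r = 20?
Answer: 1748045/257 ≈ 6801.7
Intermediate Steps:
n(d, q) = -8 + 20*q (n(d, q) = -8 + q*20 = -8 + 20*q)
o(j, S) = -18*j/(S + j) (o(j, S) = -9*(j + j)/(S + j) = -9*2*j/(S + j) = -18*j/(S + j))
o(2 + 177, 335) - n(-69, -340) = -18*(2 + 177)/(335 + (2 + 177)) - (-8 + 20*(-340)) = -18*179/(335 + 179) - (-8 - 6800) = -18*179/514 - 1*(-6808) = -18*179*1/514 + 6808 = -1611/257 + 6808 = 1748045/257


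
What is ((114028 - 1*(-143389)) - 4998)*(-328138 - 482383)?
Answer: -204590900299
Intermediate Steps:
((114028 - 1*(-143389)) - 4998)*(-328138 - 482383) = ((114028 + 143389) - 4998)*(-810521) = (257417 - 4998)*(-810521) = 252419*(-810521) = -204590900299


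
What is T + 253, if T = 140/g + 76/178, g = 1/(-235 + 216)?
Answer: -214185/89 ≈ -2406.6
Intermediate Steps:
g = -1/19 (g = 1/(-19) = -1/19 ≈ -0.052632)
T = -236702/89 (T = 140/(-1/19) + 76/178 = 140*(-19) + 76*(1/178) = -2660 + 38/89 = -236702/89 ≈ -2659.6)
T + 253 = -236702/89 + 253 = -214185/89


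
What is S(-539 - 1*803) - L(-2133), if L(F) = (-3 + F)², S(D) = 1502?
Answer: -4560994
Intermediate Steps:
S(-539 - 1*803) - L(-2133) = 1502 - (-3 - 2133)² = 1502 - 1*(-2136)² = 1502 - 1*4562496 = 1502 - 4562496 = -4560994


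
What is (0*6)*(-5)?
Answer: 0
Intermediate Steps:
(0*6)*(-5) = 0*(-5) = 0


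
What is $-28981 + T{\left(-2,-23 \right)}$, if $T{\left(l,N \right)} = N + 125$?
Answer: $-28879$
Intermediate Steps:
$T{\left(l,N \right)} = 125 + N$
$-28981 + T{\left(-2,-23 \right)} = -28981 + \left(125 - 23\right) = -28981 + 102 = -28879$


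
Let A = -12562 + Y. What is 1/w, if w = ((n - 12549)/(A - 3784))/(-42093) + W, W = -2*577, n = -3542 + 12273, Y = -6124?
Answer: -472914855/545743744579 ≈ -0.00086655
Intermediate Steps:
A = -18686 (A = -12562 - 6124 = -18686)
n = 8731
W = -1154
w = -545743744579/472914855 (w = ((8731 - 12549)/(-18686 - 3784))/(-42093) - 1154 = -3818/(-22470)*(-1/42093) - 1154 = -3818*(-1/22470)*(-1/42093) - 1154 = (1909/11235)*(-1/42093) - 1154 = -1909/472914855 - 1154 = -545743744579/472914855 ≈ -1154.0)
1/w = 1/(-545743744579/472914855) = -472914855/545743744579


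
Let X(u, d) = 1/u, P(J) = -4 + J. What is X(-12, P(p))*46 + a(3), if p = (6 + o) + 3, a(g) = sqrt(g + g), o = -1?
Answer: -23/6 + sqrt(6) ≈ -1.3838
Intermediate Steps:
a(g) = sqrt(2)*sqrt(g) (a(g) = sqrt(2*g) = sqrt(2)*sqrt(g))
p = 8 (p = (6 - 1) + 3 = 5 + 3 = 8)
X(-12, P(p))*46 + a(3) = 46/(-12) + sqrt(2)*sqrt(3) = -1/12*46 + sqrt(6) = -23/6 + sqrt(6)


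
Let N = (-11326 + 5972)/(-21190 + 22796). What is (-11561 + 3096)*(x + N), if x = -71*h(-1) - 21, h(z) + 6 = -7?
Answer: -6108589485/803 ≈ -7.6072e+6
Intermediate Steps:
h(z) = -13 (h(z) = -6 - 7 = -13)
N = -2677/803 (N = -5354/1606 = -5354*1/1606 = -2677/803 ≈ -3.3337)
x = 902 (x = -71*(-13) - 21 = 923 - 21 = 902)
(-11561 + 3096)*(x + N) = (-11561 + 3096)*(902 - 2677/803) = -8465*721629/803 = -6108589485/803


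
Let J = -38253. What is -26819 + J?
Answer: -65072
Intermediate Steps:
-26819 + J = -26819 - 38253 = -65072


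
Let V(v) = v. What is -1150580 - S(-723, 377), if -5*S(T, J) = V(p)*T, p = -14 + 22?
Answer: -5758684/5 ≈ -1.1517e+6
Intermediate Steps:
p = 8
S(T, J) = -8*T/5
-1150580 - S(-723, 377) = -1150580 - (-8)*(-723)/5 = -1150580 - 1*5784/5 = -1150580 - 5784/5 = -5758684/5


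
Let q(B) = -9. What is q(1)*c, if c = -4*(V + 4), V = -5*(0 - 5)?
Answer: 1044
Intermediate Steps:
V = 25 (V = -5*(-5) = 25)
c = -116 (c = -4*(25 + 4) = -4*29 = -116)
q(1)*c = -9*(-116) = 1044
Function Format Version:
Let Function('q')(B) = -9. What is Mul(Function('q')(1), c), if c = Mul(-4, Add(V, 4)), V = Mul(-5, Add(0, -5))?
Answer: 1044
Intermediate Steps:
V = 25 (V = Mul(-5, -5) = 25)
c = -116 (c = Mul(-4, Add(25, 4)) = Mul(-4, 29) = -116)
Mul(Function('q')(1), c) = Mul(-9, -116) = 1044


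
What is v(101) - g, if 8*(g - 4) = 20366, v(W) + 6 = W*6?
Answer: -7799/4 ≈ -1949.8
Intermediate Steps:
v(W) = -6 + 6*W (v(W) = -6 + W*6 = -6 + 6*W)
g = 10199/4 (g = 4 + (⅛)*20366 = 4 + 10183/4 = 10199/4 ≈ 2549.8)
v(101) - g = (-6 + 6*101) - 1*10199/4 = (-6 + 606) - 10199/4 = 600 - 10199/4 = -7799/4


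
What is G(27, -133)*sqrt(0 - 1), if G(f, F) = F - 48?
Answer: -181*I ≈ -181.0*I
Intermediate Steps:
G(f, F) = -48 + F
G(27, -133)*sqrt(0 - 1) = (-48 - 133)*sqrt(0 - 1) = -181*I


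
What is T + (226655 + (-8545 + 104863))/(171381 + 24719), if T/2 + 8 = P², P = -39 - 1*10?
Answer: 25374529/5300 ≈ 4787.6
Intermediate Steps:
P = -49 (P = -39 - 10 = -49)
T = 4786 (T = -16 + 2*(-49)² = -16 + 2*2401 = -16 + 4802 = 4786)
T + (226655 + (-8545 + 104863))/(171381 + 24719) = 4786 + (226655 + (-8545 + 104863))/(171381 + 24719) = 4786 + (226655 + 96318)/196100 = 4786 + 322973*(1/196100) = 4786 + 8729/5300 = 25374529/5300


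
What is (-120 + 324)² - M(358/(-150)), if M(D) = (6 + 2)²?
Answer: 41552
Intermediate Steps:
M(D) = 64 (M(D) = 8² = 64)
(-120 + 324)² - M(358/(-150)) = (-120 + 324)² - 1*64 = 204² - 64 = 41616 - 64 = 41552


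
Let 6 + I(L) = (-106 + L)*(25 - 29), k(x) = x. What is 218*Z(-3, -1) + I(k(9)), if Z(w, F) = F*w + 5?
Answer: 2126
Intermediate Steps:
Z(w, F) = 5 + F*w
I(L) = 418 - 4*L (I(L) = -6 + (-106 + L)*(25 - 29) = -6 + (-106 + L)*(-4) = -6 + (424 - 4*L) = 418 - 4*L)
218*Z(-3, -1) + I(k(9)) = 218*(5 - 1*(-3)) + (418 - 4*9) = 218*(5 + 3) + (418 - 36) = 218*8 + 382 = 1744 + 382 = 2126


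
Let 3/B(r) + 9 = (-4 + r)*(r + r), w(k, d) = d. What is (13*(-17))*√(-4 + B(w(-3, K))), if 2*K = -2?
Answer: -221*I ≈ -221.0*I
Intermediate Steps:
K = -1 (K = (½)*(-2) = -1)
B(r) = 3/(-9 + 2*r*(-4 + r)) (B(r) = 3/(-9 + (-4 + r)*(r + r)) = 3/(-9 + (-4 + r)*(2*r)) = 3/(-9 + 2*r*(-4 + r)))
(13*(-17))*√(-4 + B(w(-3, K))) = (13*(-17))*√(-4 + 3/(-9 - 8*(-1) + 2*(-1)²)) = -221*√(-4 + 3/(-9 + 8 + 2*1)) = -221*√(-4 + 3/(-9 + 8 + 2)) = -221*√(-4 + 3/1) = -221*√(-4 + 3*1) = -221*√(-4 + 3) = -221*I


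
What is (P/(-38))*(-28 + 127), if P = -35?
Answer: 3465/38 ≈ 91.184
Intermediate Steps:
(P/(-38))*(-28 + 127) = (-35/(-38))*(-28 + 127) = -35*(-1/38)*99 = (35/38)*99 = 3465/38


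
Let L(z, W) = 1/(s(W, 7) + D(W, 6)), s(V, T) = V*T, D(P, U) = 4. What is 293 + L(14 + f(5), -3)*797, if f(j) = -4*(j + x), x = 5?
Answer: 4184/17 ≈ 246.12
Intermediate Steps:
s(V, T) = T*V
f(j) = -20 - 4*j (f(j) = -4*(j + 5) = -4*(5 + j) = -20 - 4*j)
L(z, W) = 1/(4 + 7*W) (L(z, W) = 1/(7*W + 4) = 1/(4 + 7*W))
293 + L(14 + f(5), -3)*797 = 293 + 797/(4 + 7*(-3)) = 293 + 797/(4 - 21) = 293 + 797/(-17) = 293 - 1/17*797 = 293 - 797/17 = 4184/17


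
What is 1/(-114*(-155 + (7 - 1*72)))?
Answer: 1/25080 ≈ 3.9872e-5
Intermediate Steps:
1/(-114*(-155 + (7 - 1*72))) = 1/(-114*(-155 + (7 - 72))) = 1/(-114*(-155 - 65)) = 1/(-114*(-220)) = 1/25080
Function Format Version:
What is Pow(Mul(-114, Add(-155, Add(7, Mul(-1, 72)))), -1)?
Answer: Rational(1, 25080) ≈ 3.9872e-5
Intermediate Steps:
Pow(Mul(-114, Add(-155, Add(7, Mul(-1, 72)))), -1) = Pow(Mul(-114, Add(-155, Add(7, -72))), -1) = Pow(Mul(-114, Add(-155, -65)), -1) = Pow(Mul(-114, -220), -1) = Pow(25080, -1) = Rational(1, 25080)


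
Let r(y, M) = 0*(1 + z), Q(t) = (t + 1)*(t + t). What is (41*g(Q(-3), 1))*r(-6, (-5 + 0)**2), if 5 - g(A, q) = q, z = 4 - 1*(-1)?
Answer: 0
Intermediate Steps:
Q(t) = 2*t*(1 + t) (Q(t) = (1 + t)*(2*t) = 2*t*(1 + t))
z = 5 (z = 4 + 1 = 5)
g(A, q) = 5 - q
r(y, M) = 0 (r(y, M) = 0*(1 + 5) = 0*6 = 0)
(41*g(Q(-3), 1))*r(-6, (-5 + 0)**2) = (41*(5 - 1*1))*0 = (41*(5 - 1))*0 = (41*4)*0 = 164*0 = 0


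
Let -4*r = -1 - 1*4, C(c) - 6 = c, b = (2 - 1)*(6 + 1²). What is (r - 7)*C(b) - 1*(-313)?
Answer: 953/4 ≈ 238.25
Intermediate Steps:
b = 7 (b = 1*(6 + 1) = 1*7 = 7)
C(c) = 6 + c
r = 5/4 (r = -(-1 - 1*4)/4 = -(-1 - 4)/4 = -¼*(-5) = 5/4 ≈ 1.2500)
(r - 7)*C(b) - 1*(-313) = (5/4 - 7)*(6 + 7) - 1*(-313) = -23/4*13 + 313 = -299/4 + 313 = 953/4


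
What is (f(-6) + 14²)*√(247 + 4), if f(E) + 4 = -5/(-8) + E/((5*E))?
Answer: 7713*√251/40 ≈ 3054.9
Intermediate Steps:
f(E) = -127/40 (f(E) = -4 + (-5/(-8) + E/((5*E))) = -4 + (-5*(-⅛) + E*(1/(5*E))) = -4 + (5/8 + ⅕) = -4 + 33/40 = -127/40)
(f(-6) + 14²)*√(247 + 4) = (-127/40 + 14²)*√(247 + 4) = (-127/40 + 196)*√251 = 7713*√251/40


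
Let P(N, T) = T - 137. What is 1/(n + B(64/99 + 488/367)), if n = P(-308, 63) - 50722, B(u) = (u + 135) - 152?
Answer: -36333/1846116929 ≈ -1.9681e-5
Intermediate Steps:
P(N, T) = -137 + T
B(u) = -17 + u (B(u) = (135 + u) - 152 = -17 + u)
n = -50796 (n = (-137 + 63) - 50722 = -74 - 50722 = -50796)
1/(n + B(64/99 + 488/367)) = 1/(-50796 + (-17 + (64/99 + 488/367))) = 1/(-50796 + (-17 + 71800/36333)) = 1/(-50796 - 545861/36333) = 1/(-1846116929/36333) = -36333/1846116929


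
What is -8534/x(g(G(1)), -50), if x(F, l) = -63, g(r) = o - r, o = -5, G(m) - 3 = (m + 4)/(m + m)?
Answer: 8534/63 ≈ 135.46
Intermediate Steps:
G(m) = 3 + (4 + m)/(2*m) (G(m) = 3 + (m + 4)/(m + m) = 3 + (4 + m)/((2*m)) = 3 + (4 + m)*(1/(2*m)) = 3 + (4 + m)/(2*m))
g(r) = -5 - r
-8534/x(g(G(1)), -50) = -8534/(-63) = -8534*(-1/63) = 8534/63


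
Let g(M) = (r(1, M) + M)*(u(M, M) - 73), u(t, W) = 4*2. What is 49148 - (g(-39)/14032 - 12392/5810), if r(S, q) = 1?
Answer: 1001748862501/20381480 ≈ 49150.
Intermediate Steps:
u(t, W) = 8
g(M) = -65 - 65*M (g(M) = (1 + M)*(8 - 73) = (1 + M)*(-65) = -65 - 65*M)
49148 - (g(-39)/14032 - 12392/5810) = 49148 - ((-65 - 65*(-39))/14032 - 12392/5810) = 49148 - ((-65 + 2535)*(1/14032) - 12392*1/5810) = 49148 - (2470*(1/14032) - 6196/2905) = 49148 - (1235/7016 - 6196/2905) = 49148 - 1*(-39883461/20381480) = 49148 + 39883461/20381480 = 1001748862501/20381480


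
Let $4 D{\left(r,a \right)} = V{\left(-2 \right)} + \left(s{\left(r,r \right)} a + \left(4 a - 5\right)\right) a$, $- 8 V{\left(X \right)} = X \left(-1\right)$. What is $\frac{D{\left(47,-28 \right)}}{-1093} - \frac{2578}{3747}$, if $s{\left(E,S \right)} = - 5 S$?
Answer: $\frac{2667208115}{65527536} \approx 40.704$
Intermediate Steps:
$V{\left(X \right)} = \frac{X}{8}$ ($V{\left(X \right)} = - \frac{X \left(-1\right)}{8} = - \frac{\left(-1\right) X}{8} = \frac{X}{8}$)
$D{\left(r,a \right)} = - \frac{1}{16} + \frac{a \left(-5 + 4 a - 5 a r\right)}{4}$ ($D{\left(r,a \right)} = \frac{\frac{1}{8} \left(-2\right) + \left(- 5 r a + \left(4 a - 5\right)\right) a}{4} = \frac{- \frac{1}{4} + \left(- 5 a r + \left(-5 + 4 a\right)\right) a}{4} = \frac{- \frac{1}{4} + \left(-5 + 4 a - 5 a r\right) a}{4} = \frac{- \frac{1}{4} + a \left(-5 + 4 a - 5 a r\right)}{4} = - \frac{1}{16} + \frac{a \left(-5 + 4 a - 5 a r\right)}{4}$)
$\frac{D{\left(47,-28 \right)}}{-1093} - \frac{2578}{3747} = \frac{- \frac{1}{16} + \left(-28\right)^{2} - -35 - \frac{235 \left(-28\right)^{2}}{4}}{-1093} - \frac{2578}{3747} = \left(- \frac{1}{16} + 784 + 35 - \frac{235}{4} \cdot 784\right) \left(- \frac{1}{1093}\right) - \frac{2578}{3747} = \left(- \frac{1}{16} + 784 + 35 - 46060\right) \left(- \frac{1}{1093}\right) - \frac{2578}{3747} = \left(- \frac{723857}{16}\right) \left(- \frac{1}{1093}\right) - \frac{2578}{3747} = \frac{723857}{17488} - \frac{2578}{3747} = \frac{2667208115}{65527536}$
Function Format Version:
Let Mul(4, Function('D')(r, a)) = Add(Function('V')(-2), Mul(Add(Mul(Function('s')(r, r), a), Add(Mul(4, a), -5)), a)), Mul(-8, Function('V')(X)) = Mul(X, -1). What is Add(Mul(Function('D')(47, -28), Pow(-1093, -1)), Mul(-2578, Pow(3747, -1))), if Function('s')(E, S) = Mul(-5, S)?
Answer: Rational(2667208115, 65527536) ≈ 40.704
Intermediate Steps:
Function('V')(X) = Mul(Rational(1, 8), X) (Function('V')(X) = Mul(Rational(-1, 8), Mul(X, -1)) = Mul(Rational(-1, 8), Mul(-1, X)) = Mul(Rational(1, 8), X))
Function('D')(r, a) = Add(Rational(-1, 16), Mul(Rational(1, 4), a, Add(-5, Mul(4, a), Mul(-5, a, r)))) (Function('D')(r, a) = Mul(Rational(1, 4), Add(Mul(Rational(1, 8), -2), Mul(Add(Mul(Mul(-5, r), a), Add(Mul(4, a), -5)), a))) = Mul(Rational(1, 4), Add(Rational(-1, 4), Mul(Add(Mul(-5, a, r), Add(-5, Mul(4, a))), a))) = Mul(Rational(1, 4), Add(Rational(-1, 4), Mul(Add(-5, Mul(4, a), Mul(-5, a, r)), a))) = Mul(Rational(1, 4), Add(Rational(-1, 4), Mul(a, Add(-5, Mul(4, a), Mul(-5, a, r))))) = Add(Rational(-1, 16), Mul(Rational(1, 4), a, Add(-5, Mul(4, a), Mul(-5, a, r)))))
Add(Mul(Function('D')(47, -28), Pow(-1093, -1)), Mul(-2578, Pow(3747, -1))) = Add(Mul(Add(Rational(-1, 16), Pow(-28, 2), Mul(Rational(-5, 4), -28), Mul(Rational(-5, 4), 47, Pow(-28, 2))), Pow(-1093, -1)), Mul(-2578, Pow(3747, -1))) = Add(Mul(Add(Rational(-1, 16), 784, 35, Mul(Rational(-5, 4), 47, 784)), Rational(-1, 1093)), Mul(-2578, Rational(1, 3747))) = Add(Mul(Add(Rational(-1, 16), 784, 35, -46060), Rational(-1, 1093)), Rational(-2578, 3747)) = Add(Mul(Rational(-723857, 16), Rational(-1, 1093)), Rational(-2578, 3747)) = Add(Rational(723857, 17488), Rational(-2578, 3747)) = Rational(2667208115, 65527536)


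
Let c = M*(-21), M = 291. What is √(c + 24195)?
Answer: 2*√4521 ≈ 134.48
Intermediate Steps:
c = -6111 (c = 291*(-21) = -6111)
√(c + 24195) = √(-6111 + 24195) = √18084 = 2*√4521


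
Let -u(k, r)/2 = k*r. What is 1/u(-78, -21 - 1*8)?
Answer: -1/4524 ≈ -0.00022104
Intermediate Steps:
u(k, r) = -2*k*r
1/u(-78, -21 - 1*8) = 1/(-2*(-78)*(-21 - 1*8)) = 1/(-2*(-78)*(-21 - 8)) = 1/(-2*(-78)*(-29)) = 1/(-4524) = -1/4524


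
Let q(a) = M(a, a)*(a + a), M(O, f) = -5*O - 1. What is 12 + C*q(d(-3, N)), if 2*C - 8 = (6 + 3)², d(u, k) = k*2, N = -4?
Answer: -27756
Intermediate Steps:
M(O, f) = -1 - 5*O
d(u, k) = 2*k
q(a) = 2*a*(-1 - 5*a) (q(a) = (-1 - 5*a)*(a + a) = (-1 - 5*a)*(2*a) = 2*a*(-1 - 5*a))
C = 89/2 (C = 4 + (6 + 3)²/2 = 4 + (½)*9² = 4 + (½)*81 = 4 + 81/2 = 89/2 ≈ 44.500)
12 + C*q(d(-3, N)) = 12 + 89*(-2*2*(-4)*(1 + 5*(2*(-4))))/2 = 12 + 89*(-2*(-8)*(1 + 5*(-8)))/2 = 12 + 89*(-2*(-8)*(1 - 40))/2 = 12 + 89*(-2*(-8)*(-39))/2 = 12 + (89/2)*(-624) = 12 - 27768 = -27756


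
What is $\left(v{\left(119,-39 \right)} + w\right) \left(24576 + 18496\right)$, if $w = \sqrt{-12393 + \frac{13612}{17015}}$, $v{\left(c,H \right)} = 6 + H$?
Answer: $-1421376 + \frac{43072 i \sqrt{309805}}{5} \approx -1.4214 \cdot 10^{6} + 4.7948 \cdot 10^{6} i$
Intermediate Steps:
$w = \frac{i \sqrt{309805}}{5}$ ($w = \sqrt{-12393 + 13612 \cdot \frac{1}{17015}} = \sqrt{-12393 + \frac{4}{5}} = \sqrt{- \frac{61961}{5}} = \frac{i \sqrt{309805}}{5} \approx 111.32 i$)
$\left(v{\left(119,-39 \right)} + w\right) \left(24576 + 18496\right) = \left(\left(6 - 39\right) + \frac{i \sqrt{309805}}{5}\right) \left(24576 + 18496\right) = \left(-33 + \frac{i \sqrt{309805}}{5}\right) 43072 = -1421376 + \frac{43072 i \sqrt{309805}}{5}$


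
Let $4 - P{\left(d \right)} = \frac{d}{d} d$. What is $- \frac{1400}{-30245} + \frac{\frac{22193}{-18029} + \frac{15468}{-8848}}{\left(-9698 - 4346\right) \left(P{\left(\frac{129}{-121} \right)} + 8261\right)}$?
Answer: $\frac{1296297635659924931}{28004643038699195232} \approx 0.046289$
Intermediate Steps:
$P{\left(d \right)} = 4 - d$ ($P{\left(d \right)} = 4 - \frac{d}{d} d = 4 - 1 d = 4 - d$)
$- \frac{1400}{-30245} + \frac{\frac{22193}{-18029} + \frac{15468}{-8848}}{\left(-9698 - 4346\right) \left(P{\left(\frac{129}{-121} \right)} + 8261\right)} = - \frac{1400}{-30245} + \frac{\frac{22193}{-18029} + \frac{15468}{-8848}}{\left(-9698 - 4346\right) \left(\left(4 - \frac{129}{-121}\right) + 8261\right)} = \left(-1400\right) \left(- \frac{1}{30245}\right) + \frac{22193 \left(- \frac{1}{18029}\right) + 15468 \left(- \frac{1}{8848}\right)}{\left(-14044\right) \left(\left(4 - 129 \left(- \frac{1}{121}\right)\right) + 8261\right)} = \frac{280}{6049} + \frac{- \frac{22193}{18029} - \frac{3867}{2212}}{\left(-14044\right) \left(\left(4 - - \frac{129}{121}\right) + 8261\right)} = \frac{280}{6049} - \frac{118809059}{39880148 \left(- 14044 \left(\left(4 + \frac{129}{121}\right) + 8261\right)\right)} = \frac{280}{6049} - \frac{118809059}{39880148 \left(- 14044 \left(\frac{613}{121} + 8261\right)\right)} = \frac{280}{6049} - \frac{118809059}{39880148 \left(\left(-14044\right) \frac{1000194}{121}\right)} = \frac{280}{6049} - \frac{118809059}{39880148 \left(- \frac{14046724536}{121}\right)} = \frac{280}{6049} - - \frac{118809059}{4629631846371168} = \frac{280}{6049} + \frac{118809059}{4629631846371168} = \frac{1296297635659924931}{28004643038699195232}$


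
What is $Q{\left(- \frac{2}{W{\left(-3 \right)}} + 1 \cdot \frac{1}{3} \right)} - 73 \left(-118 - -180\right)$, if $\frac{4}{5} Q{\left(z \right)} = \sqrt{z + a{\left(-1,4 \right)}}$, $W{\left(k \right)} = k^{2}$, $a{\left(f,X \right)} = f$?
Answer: $-4526 + \frac{5 i \sqrt{2}}{6} \approx -4526.0 + 1.1785 i$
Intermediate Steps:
$Q{\left(z \right)} = \frac{5 \sqrt{-1 + z}}{4}$ ($Q{\left(z \right)} = \frac{5 \sqrt{z - 1}}{4} = \frac{5 \sqrt{-1 + z}}{4}$)
$Q{\left(- \frac{2}{W{\left(-3 \right)}} + 1 \cdot \frac{1}{3} \right)} - 73 \left(-118 - -180\right) = \frac{5 \sqrt{-1 + \left(- \frac{2}{\left(-3\right)^{2}} + 1 \cdot \frac{1}{3}\right)}}{4} - 73 \left(-118 - -180\right) = \frac{5 \sqrt{-1 + \left(- \frac{2}{9} + 1 \cdot \frac{1}{3}\right)}}{4} - 73 \left(-118 + 180\right) = \frac{5 \sqrt{-1 + \left(\left(-2\right) \frac{1}{9} + \frac{1}{3}\right)}}{4} - 4526 = \frac{5 \sqrt{-1 + \left(- \frac{2}{9} + \frac{1}{3}\right)}}{4} - 4526 = \frac{5 \sqrt{-1 + \frac{1}{9}}}{4} - 4526 = \frac{5 \sqrt{- \frac{8}{9}}}{4} - 4526 = \frac{5 \frac{2 i \sqrt{2}}{3}}{4} - 4526 = \frac{5 i \sqrt{2}}{6} - 4526 = -4526 + \frac{5 i \sqrt{2}}{6}$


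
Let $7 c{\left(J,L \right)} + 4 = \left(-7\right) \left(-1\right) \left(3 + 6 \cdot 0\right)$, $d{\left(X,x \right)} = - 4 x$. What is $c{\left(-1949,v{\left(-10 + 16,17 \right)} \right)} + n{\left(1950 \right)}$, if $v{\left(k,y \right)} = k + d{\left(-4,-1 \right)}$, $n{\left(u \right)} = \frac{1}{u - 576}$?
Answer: $\frac{23365}{9618} \approx 2.4293$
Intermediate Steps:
$n{\left(u \right)} = \frac{1}{-576 + u}$
$v{\left(k,y \right)} = 4 + k$ ($v{\left(k,y \right)} = k - -4 = k + 4 = 4 + k$)
$c{\left(J,L \right)} = \frac{17}{7}$ ($c{\left(J,L \right)} = - \frac{4}{7} + \frac{\left(-7\right) \left(-1\right) \left(3 + 6 \cdot 0\right)}{7} = - \frac{4}{7} + \frac{7 \left(3 + 0\right)}{7} = - \frac{4}{7} + \frac{7 \cdot 3}{7} = - \frac{4}{7} + \frac{1}{7} \cdot 21 = - \frac{4}{7} + 3 = \frac{17}{7}$)
$c{\left(-1949,v{\left(-10 + 16,17 \right)} \right)} + n{\left(1950 \right)} = \frac{17}{7} + \frac{1}{-576 + 1950} = \frac{17}{7} + \frac{1}{1374} = \frac{23365}{9618}$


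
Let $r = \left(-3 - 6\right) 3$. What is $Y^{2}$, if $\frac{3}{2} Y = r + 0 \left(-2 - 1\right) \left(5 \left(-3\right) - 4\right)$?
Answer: $324$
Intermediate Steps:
$r = -27$ ($r = \left(-3 - 6\right) 3 = \left(-9\right) 3 = -27$)
$Y = -18$ ($Y = \frac{2 \left(-27 + 0 \left(-2 - 1\right) \left(5 \left(-3\right) - 4\right)\right)}{3} = \frac{2 \left(-27 + 0 \left(-3\right) \left(-15 - 4\right)\right)}{3} = \frac{2 \left(-27 + 0 \left(-19\right)\right)}{3} = \frac{2 \left(-27 + 0\right)}{3} = \frac{2}{3} \left(-27\right) = -18$)
$Y^{2} = \left(-18\right)^{2} = 324$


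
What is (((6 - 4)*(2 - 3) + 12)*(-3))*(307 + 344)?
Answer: -19530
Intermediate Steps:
(((6 - 4)*(2 - 3) + 12)*(-3))*(307 + 344) = ((2*(-1) + 12)*(-3))*651 = ((-2 + 12)*(-3))*651 = (10*(-3))*651 = -30*651 = -19530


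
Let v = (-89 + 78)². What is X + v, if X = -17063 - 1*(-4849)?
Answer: -12093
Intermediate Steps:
X = -12214 (X = -17063 + 4849 = -12214)
v = 121 (v = (-11)² = 121)
X + v = -12214 + 121 = -12093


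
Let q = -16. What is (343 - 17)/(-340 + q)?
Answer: -163/178 ≈ -0.91573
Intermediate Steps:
(343 - 17)/(-340 + q) = (343 - 17)/(-340 - 16) = 326/(-356) = 326*(-1/356) = -163/178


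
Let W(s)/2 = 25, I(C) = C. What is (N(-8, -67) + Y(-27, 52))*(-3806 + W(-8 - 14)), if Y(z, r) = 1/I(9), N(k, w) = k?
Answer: 88892/3 ≈ 29631.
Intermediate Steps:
W(s) = 50 (W(s) = 2*25 = 50)
Y(z, r) = 1/9
(N(-8, -67) + Y(-27, 52))*(-3806 + W(-8 - 14)) = (-8 + 1/9)*(-3806 + 50) = -71/9*(-3756) = 88892/3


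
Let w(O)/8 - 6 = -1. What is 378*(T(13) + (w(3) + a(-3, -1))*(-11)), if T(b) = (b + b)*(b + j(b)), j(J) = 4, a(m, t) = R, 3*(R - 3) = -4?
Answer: -6174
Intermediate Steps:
R = 5/3 (R = 3 + (1/3)*(-4) = 3 - 4/3 = 5/3 ≈ 1.6667)
a(m, t) = 5/3
w(O) = 40 (w(O) = 48 + 8*(-1) = 48 - 8 = 40)
T(b) = 2*b*(4 + b) (T(b) = (b + b)*(b + 4) = (2*b)*(4 + b) = 2*b*(4 + b))
378*(T(13) + (w(3) + a(-3, -1))*(-11)) = 378*(2*13*(4 + 13) + (40 + 5/3)*(-11)) = 378*(2*13*17 + (125/3)*(-11)) = 378*(442 - 1375/3) = 378*(-49/3) = -6174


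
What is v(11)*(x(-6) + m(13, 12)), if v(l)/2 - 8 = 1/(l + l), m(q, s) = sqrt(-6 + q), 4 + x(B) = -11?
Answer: -2655/11 + 177*sqrt(7)/11 ≈ -198.79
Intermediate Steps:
x(B) = -15 (x(B) = -4 - 11 = -15)
v(l) = 16 + 1/l (v(l) = 16 + 2/(l + l) = 16 + 2/((2*l)) = 16 + 2*(1/(2*l)) = 16 + 1/l)
v(11)*(x(-6) + m(13, 12)) = (16 + 1/11)*(-15 + sqrt(-6 + 13)) = (16 + 1/11)*(-15 + sqrt(7)) = 177*(-15 + sqrt(7))/11 = -2655/11 + 177*sqrt(7)/11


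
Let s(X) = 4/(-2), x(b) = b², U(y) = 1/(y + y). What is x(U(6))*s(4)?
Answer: -1/72 ≈ -0.013889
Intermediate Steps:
U(y) = 1/(2*y)
s(X) = -2 (s(X) = 4*(-½) = -2)
x(U(6))*s(4) = ((½)/6)²*(-2) = ((½)*(⅙))²*(-2) = (1/12)²*(-2) = (1/144)*(-2) = -1/72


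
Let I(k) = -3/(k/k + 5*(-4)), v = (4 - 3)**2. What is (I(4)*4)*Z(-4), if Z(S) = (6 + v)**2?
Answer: 588/19 ≈ 30.947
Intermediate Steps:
v = 1 (v = 1**2 = 1)
Z(S) = 49 (Z(S) = (6 + 1)**2 = 7**2 = 49)
I(k) = 3/19 (I(k) = -3/(1 - 20) = -3/(-19) = -3*(-1/19) = 3/19)
(I(4)*4)*Z(-4) = ((3/19)*4)*49 = (12/19)*49 = 588/19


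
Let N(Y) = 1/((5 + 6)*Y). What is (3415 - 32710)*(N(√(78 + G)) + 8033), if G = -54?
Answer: -235326735 - 9765*√6/44 ≈ -2.3533e+8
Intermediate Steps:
N(Y) = 1/(11*Y)
(3415 - 32710)*(N(√(78 + G)) + 8033) = (3415 - 32710)*(1/(11*(√(78 - 54))) + 8033) = -29295*(1/(11*(√24)) + 8033) = -29295*(1/(11*((2*√6))) + 8033) = -29295*((√6/12)/11 + 8033) = -29295*(√6/132 + 8033) = -29295*(8033 + √6/132) = -235326735 - 9765*√6/44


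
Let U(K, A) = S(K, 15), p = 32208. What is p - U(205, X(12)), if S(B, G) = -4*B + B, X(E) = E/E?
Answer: 32823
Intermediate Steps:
X(E) = 1
S(B, G) = -3*B
U(K, A) = -3*K
p - U(205, X(12)) = 32208 - (-3)*205 = 32208 - 1*(-615) = 32208 + 615 = 32823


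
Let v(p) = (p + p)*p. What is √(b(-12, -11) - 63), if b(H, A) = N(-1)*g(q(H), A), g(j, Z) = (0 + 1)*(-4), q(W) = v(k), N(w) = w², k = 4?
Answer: I*√67 ≈ 8.1853*I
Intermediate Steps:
v(p) = 2*p² (v(p) = (2*p)*p = 2*p²)
q(W) = 32 (q(W) = 2*4² = 2*16 = 32)
g(j, Z) = -4 (g(j, Z) = 1*(-4) = -4)
b(H, A) = -4 (b(H, A) = (-1)²*(-4) = 1*(-4) = -4)
√(b(-12, -11) - 63) = √(-4 - 63) = √(-67) = I*√67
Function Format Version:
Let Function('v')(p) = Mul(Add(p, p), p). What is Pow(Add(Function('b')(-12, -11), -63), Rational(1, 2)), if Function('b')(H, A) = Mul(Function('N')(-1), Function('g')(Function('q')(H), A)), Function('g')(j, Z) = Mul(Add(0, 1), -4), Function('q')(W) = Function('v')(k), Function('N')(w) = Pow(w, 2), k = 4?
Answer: Mul(I, Pow(67, Rational(1, 2))) ≈ Mul(8.1853, I)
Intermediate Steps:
Function('v')(p) = Mul(2, Pow(p, 2)) (Function('v')(p) = Mul(Mul(2, p), p) = Mul(2, Pow(p, 2)))
Function('q')(W) = 32 (Function('q')(W) = Mul(2, Pow(4, 2)) = Mul(2, 16) = 32)
Function('g')(j, Z) = -4 (Function('g')(j, Z) = Mul(1, -4) = -4)
Function('b')(H, A) = -4 (Function('b')(H, A) = Mul(Pow(-1, 2), -4) = Mul(1, -4) = -4)
Pow(Add(Function('b')(-12, -11), -63), Rational(1, 2)) = Pow(Add(-4, -63), Rational(1, 2)) = Pow(-67, Rational(1, 2)) = Mul(I, Pow(67, Rational(1, 2)))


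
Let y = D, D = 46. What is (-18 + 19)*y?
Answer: 46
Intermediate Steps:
y = 46
(-18 + 19)*y = (-18 + 19)*46 = 1*46 = 46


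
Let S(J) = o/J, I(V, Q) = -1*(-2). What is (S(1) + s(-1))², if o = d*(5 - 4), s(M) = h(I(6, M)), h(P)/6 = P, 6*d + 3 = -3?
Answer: 121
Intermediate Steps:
d = -1 (d = -½ + (⅙)*(-3) = -½ - ½ = -1)
I(V, Q) = 2
h(P) = 6*P
s(M) = 12 (s(M) = 6*2 = 12)
o = -1 (o = -(5 - 4) = -1*1 = -1)
S(J) = -1/J
(S(1) + s(-1))² = (-1/1 + 12)² = (-1*1 + 12)² = (-1 + 12)² = 11² = 121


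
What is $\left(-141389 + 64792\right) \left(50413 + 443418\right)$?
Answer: $-37825973107$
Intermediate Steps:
$\left(-141389 + 64792\right) \left(50413 + 443418\right) = \left(-76597\right) 493831 = -37825973107$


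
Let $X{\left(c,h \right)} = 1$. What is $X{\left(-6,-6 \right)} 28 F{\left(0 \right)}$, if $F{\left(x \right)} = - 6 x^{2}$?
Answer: $0$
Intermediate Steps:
$X{\left(-6,-6 \right)} 28 F{\left(0 \right)} = 1 \cdot 28 \left(- 6 \cdot 0^{2}\right) = 28 \left(\left(-6\right) 0\right) = 28 \cdot 0 = 0$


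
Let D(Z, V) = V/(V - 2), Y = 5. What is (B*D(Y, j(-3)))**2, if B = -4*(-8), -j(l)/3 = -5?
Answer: 230400/169 ≈ 1363.3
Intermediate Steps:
j(l) = 15 (j(l) = -3*(-5) = 15)
D(Z, V) = V/(-2 + V)
B = 32
(B*D(Y, j(-3)))**2 = (32*(15/(-2 + 15)))**2 = (32*(15/13))**2 = (480/13)**2 = 230400/169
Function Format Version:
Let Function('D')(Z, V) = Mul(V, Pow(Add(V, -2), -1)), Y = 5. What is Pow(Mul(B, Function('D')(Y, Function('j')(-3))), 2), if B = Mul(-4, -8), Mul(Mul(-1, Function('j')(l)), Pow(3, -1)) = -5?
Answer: Rational(230400, 169) ≈ 1363.3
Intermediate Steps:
Function('j')(l) = 15 (Function('j')(l) = Mul(-3, -5) = 15)
Function('D')(Z, V) = Mul(V, Pow(Add(-2, V), -1))
B = 32
Pow(Mul(B, Function('D')(Y, Function('j')(-3))), 2) = Pow(Mul(32, Mul(15, Pow(Add(-2, 15), -1))), 2) = Pow(Mul(32, Mul(15, Pow(13, -1))), 2) = Pow(Mul(32, Mul(15, Rational(1, 13))), 2) = Pow(Mul(32, Rational(15, 13)), 2) = Pow(Rational(480, 13), 2) = Rational(230400, 169)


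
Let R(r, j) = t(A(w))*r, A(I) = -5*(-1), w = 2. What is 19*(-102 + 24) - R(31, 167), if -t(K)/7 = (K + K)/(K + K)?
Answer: -1265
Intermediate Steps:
A(I) = 5
t(K) = -7 (t(K) = -7*(K + K)/(K + K) = -7*2*K/(2*K) = -7*2*K*1/(2*K) = -7*1 = -7)
R(r, j) = -7*r
19*(-102 + 24) - R(31, 167) = 19*(-102 + 24) - (-7)*31 = 19*(-78) - 1*(-217) = -1482 + 217 = -1265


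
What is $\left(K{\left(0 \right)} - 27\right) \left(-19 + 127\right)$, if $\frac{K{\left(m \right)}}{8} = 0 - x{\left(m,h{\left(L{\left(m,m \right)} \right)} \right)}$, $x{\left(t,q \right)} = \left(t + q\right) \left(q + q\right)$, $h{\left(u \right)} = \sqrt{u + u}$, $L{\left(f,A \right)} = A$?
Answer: $-2916$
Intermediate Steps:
$h{\left(u \right)} = \sqrt{2} \sqrt{u}$ ($h{\left(u \right)} = \sqrt{2 u} = \sqrt{2} \sqrt{u}$)
$x{\left(t,q \right)} = 2 q \left(q + t\right)$ ($x{\left(t,q \right)} = \left(q + t\right) 2 q = 2 q \left(q + t\right)$)
$K{\left(m \right)} = - 16 \sqrt{2} \sqrt{m} \left(m + \sqrt{2} \sqrt{m}\right)$ ($K{\left(m \right)} = 8 \left(0 - 2 \sqrt{2} \sqrt{m} \left(\sqrt{2} \sqrt{m} + m\right)\right) = 8 \left(0 - 2 \sqrt{2} \sqrt{m} \left(m + \sqrt{2} \sqrt{m}\right)\right) = 8 \left(- 2 \sqrt{2} \sqrt{m} \left(m + \sqrt{2} \sqrt{m}\right)\right) = - 16 \sqrt{2} \sqrt{m} \left(m + \sqrt{2} \sqrt{m}\right)$)
$\left(K{\left(0 \right)} - 27\right) \left(-19 + 127\right) = \left(\left(\left(-32\right) 0 - 16 \sqrt{2} \cdot 0^{\frac{3}{2}}\right) - 27\right) \left(-19 + 127\right) = \left(\left(0 - 16 \sqrt{2} \cdot 0\right) - 27\right) 108 = \left(\left(0 + 0\right) - 27\right) 108 = \left(0 - 27\right) 108 = \left(-27\right) 108 = -2916$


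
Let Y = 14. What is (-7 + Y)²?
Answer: 49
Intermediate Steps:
(-7 + Y)² = (-7 + 14)² = 7² = 49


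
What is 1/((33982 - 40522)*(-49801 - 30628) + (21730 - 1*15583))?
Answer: 1/526011807 ≈ 1.9011e-9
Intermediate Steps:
1/((33982 - 40522)*(-49801 - 30628) + (21730 - 1*15583)) = 1/(-6540*(-80429) + (21730 - 15583)) = 1/(526005660 + 6147) = 1/526011807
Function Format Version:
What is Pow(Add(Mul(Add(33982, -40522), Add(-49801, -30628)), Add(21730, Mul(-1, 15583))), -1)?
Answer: Rational(1, 526011807) ≈ 1.9011e-9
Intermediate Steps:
Pow(Add(Mul(Add(33982, -40522), Add(-49801, -30628)), Add(21730, Mul(-1, 15583))), -1) = Pow(Add(Mul(-6540, -80429), Add(21730, -15583)), -1) = Pow(Add(526005660, 6147), -1) = Pow(526011807, -1) = Rational(1, 526011807)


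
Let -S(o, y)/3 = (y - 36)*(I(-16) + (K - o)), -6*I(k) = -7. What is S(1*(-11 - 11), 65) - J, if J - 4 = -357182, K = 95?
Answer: 693795/2 ≈ 3.4690e+5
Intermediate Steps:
I(k) = 7/6 (I(k) = -⅙*(-7) = 7/6)
J = -357178 (J = 4 - 357182 = -357178)
S(o, y) = -3*(-36 + y)*(577/6 - o) (S(o, y) = -3*(y - 36)*(7/6 + (95 - o)) = -3*(-36 + y)*(577/6 - o))
S(1*(-11 - 11), 65) - J = (10386 - 108*(-11 - 11) - 577/2*65 + 3*(1*(-11 - 11))*65) - 1*(-357178) = (10386 - 108*(-22) - 37505/2 + 3*(1*(-22))*65) + 357178 = (10386 - 108*(-22) - 37505/2 + 3*(-22)*65) + 357178 = (10386 + 2376 - 37505/2 - 4290) + 357178 = -20561/2 + 357178 = 693795/2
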